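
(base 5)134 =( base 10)44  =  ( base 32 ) 1c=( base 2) 101100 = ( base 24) 1k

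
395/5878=395/5878 = 0.07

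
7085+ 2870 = 9955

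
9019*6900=62231100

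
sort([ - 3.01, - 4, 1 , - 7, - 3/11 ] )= [ - 7, - 4, - 3.01, - 3/11 , 1 ] 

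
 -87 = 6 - 93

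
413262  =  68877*6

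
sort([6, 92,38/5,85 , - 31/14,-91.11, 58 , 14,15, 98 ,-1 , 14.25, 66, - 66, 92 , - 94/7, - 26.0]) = [ - 91.11, - 66,  -  26.0, - 94/7 ,- 31/14, - 1, 6,38/5, 14,14.25, 15, 58, 66,85,92,92,98] 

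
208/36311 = 208/36311 = 0.01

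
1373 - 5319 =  - 3946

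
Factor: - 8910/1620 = -2^( - 1)*11^1 = - 11/2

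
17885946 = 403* 44382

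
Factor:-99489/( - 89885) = 3^1 * 5^( - 1 ) * 13^1 * 2551^1* 17977^( - 1) 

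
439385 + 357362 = 796747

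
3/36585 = 1/12195 = 0.00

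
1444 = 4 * 361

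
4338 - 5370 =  - 1032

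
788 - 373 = 415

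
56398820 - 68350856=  - 11952036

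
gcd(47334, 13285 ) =1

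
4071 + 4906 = 8977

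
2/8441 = 2/8441 = 0.00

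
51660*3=154980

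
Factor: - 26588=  - 2^2*17^2*23^1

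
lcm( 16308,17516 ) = 472932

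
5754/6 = 959 = 959.00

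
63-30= 33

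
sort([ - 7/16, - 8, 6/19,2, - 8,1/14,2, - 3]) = [ - 8, - 8, - 3, - 7/16,1/14,6/19,2, 2] 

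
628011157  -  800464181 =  - 172453024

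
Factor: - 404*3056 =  - 2^6*101^1*191^1 = -1234624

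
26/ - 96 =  - 13/48 =- 0.27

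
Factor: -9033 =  - 3^1*3011^1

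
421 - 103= 318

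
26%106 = 26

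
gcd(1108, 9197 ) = 1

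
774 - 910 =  - 136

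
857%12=5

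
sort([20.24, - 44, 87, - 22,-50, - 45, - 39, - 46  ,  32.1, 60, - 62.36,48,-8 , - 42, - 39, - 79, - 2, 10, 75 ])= [ - 79,-62.36,  -  50, - 46,-45,-44, - 42, - 39, - 39,-22, - 8, - 2, 10,  20.24,32.1 , 48, 60,75, 87]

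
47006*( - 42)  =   - 1974252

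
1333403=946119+387284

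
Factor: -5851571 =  - 11^1*53^1 *10037^1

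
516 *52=26832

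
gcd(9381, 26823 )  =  3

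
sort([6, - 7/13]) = [ - 7/13,6]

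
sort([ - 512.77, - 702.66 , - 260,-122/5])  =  [ - 702.66, - 512.77, - 260, - 122/5] 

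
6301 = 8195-1894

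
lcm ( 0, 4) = 0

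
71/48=71/48 = 1.48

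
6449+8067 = 14516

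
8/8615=8/8615=0.00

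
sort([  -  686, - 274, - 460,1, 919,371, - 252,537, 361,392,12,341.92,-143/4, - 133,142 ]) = [ - 686,  -  460 ,-274, - 252, - 133, - 143/4, 1, 12, 142, 341.92,  361,371,392,537,919]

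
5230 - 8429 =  - 3199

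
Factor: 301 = 7^1*43^1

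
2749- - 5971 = 8720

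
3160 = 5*632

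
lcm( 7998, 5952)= 255936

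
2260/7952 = 565/1988 = 0.28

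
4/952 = 1/238 = 0.00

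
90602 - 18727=71875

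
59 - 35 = 24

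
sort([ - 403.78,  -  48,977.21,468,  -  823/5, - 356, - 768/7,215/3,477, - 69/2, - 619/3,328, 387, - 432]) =[ - 432,-403.78, - 356, - 619/3, - 823/5,  -  768/7, - 48,  -  69/2,215/3,328,387, 468,477 , 977.21 ] 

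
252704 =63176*4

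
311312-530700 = -219388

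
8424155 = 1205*6991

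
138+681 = 819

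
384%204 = 180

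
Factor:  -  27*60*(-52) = 2^4*3^4* 5^1*13^1 = 84240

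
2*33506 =67012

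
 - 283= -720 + 437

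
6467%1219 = 372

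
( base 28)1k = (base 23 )22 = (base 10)48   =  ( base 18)2C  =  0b110000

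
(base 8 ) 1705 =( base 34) SD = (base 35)RK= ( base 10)965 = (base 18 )2hb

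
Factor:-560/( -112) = 5^1 = 5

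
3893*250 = 973250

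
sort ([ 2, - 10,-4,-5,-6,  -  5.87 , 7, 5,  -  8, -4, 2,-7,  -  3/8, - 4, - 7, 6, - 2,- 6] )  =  [  -  10, - 8,-7,  -  7,- 6, - 6  ,  -  5.87, - 5, - 4 , - 4, - 4, -2, - 3/8, 2 , 2, 5, 6, 7] 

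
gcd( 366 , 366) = 366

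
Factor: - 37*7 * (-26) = 6734 = 2^1*7^1*13^1 * 37^1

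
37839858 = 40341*938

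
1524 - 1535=-11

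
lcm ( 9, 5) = 45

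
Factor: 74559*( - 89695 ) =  - 3^1*5^1*29^1*857^1*17939^1 = - 6687569505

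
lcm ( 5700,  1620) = 153900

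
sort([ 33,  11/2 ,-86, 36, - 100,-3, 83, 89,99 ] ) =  [- 100, - 86,-3, 11/2, 33,36, 83,89, 99] 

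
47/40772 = 47/40772= 0.00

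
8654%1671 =299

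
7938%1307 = 96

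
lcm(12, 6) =12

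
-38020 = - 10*3802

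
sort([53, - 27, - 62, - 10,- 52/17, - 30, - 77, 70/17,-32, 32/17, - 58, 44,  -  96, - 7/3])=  [ - 96, - 77, - 62, - 58,-32,-30, - 27,  -  10, - 52/17,  -  7/3 , 32/17, 70/17, 44, 53] 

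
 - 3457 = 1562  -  5019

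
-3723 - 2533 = -6256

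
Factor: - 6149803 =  - 11^1*271^1 *2063^1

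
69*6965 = 480585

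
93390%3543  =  1272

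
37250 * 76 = 2831000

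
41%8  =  1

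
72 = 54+18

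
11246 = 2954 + 8292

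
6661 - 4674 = 1987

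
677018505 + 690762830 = 1367781335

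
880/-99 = -9 + 1/9 =- 8.89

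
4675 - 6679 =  - 2004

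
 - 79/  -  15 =5+ 4/15= 5.27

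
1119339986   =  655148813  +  464191173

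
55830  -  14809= 41021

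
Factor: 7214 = 2^1*3607^1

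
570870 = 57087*10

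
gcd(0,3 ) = 3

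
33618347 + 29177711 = 62796058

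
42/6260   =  21/3130 = 0.01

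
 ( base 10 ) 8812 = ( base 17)1D86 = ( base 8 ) 21154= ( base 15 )2927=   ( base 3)110002101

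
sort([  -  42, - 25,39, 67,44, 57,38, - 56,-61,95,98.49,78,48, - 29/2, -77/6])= [-61 , - 56,-42,  -  25,-29/2,- 77/6, 38,  39,44, 48,  57, 67, 78, 95,98.49] 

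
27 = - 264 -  - 291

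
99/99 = 1 = 1.00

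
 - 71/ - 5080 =71/5080 = 0.01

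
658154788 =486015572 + 172139216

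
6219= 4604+1615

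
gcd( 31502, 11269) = 1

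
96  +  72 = 168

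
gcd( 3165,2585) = 5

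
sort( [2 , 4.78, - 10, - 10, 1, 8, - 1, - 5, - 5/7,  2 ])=[ - 10, - 10,  -  5,-1 ,-5/7,1,2 , 2, 4.78, 8 ]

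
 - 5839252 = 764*( - 7643 )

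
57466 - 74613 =-17147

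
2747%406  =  311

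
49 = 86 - 37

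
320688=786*408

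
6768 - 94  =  6674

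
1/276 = 1/276 = 0.00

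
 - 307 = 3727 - 4034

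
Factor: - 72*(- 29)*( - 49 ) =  - 102312= - 2^3*3^2 * 7^2*29^1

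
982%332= 318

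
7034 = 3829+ 3205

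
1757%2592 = 1757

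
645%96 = 69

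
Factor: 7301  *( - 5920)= -43221920 = - 2^5* 5^1*7^2* 37^1* 149^1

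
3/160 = 3/160  =  0.02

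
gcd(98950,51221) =1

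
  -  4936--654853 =649917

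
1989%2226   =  1989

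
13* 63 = 819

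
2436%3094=2436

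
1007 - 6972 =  - 5965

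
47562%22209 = 3144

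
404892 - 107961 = 296931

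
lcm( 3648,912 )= 3648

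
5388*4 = 21552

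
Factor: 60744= 2^3*3^1*2531^1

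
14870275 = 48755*305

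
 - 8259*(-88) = 726792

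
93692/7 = 93692/7 = 13384.57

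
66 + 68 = 134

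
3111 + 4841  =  7952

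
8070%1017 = 951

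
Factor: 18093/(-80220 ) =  - 6031/26740 = - 2^(-2) * 5^( - 1)*7^(-1) * 37^1*163^1* 191^( - 1)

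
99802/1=99802 = 99802.00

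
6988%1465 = 1128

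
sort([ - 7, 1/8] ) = [ - 7,1/8 ]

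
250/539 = 250/539 = 0.46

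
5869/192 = 5869/192= 30.57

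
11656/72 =161 + 8/9 = 161.89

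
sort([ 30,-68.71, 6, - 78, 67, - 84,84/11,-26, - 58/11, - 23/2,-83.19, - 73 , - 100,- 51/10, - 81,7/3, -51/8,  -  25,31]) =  [- 100, -84,-83.19,-81,-78, - 73, - 68.71 , - 26,  -  25,- 23/2, - 51/8, - 58/11,  -  51/10,7/3,6, 84/11,30,31,67 ] 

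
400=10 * 40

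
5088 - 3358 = 1730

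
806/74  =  10 + 33/37 = 10.89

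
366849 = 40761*9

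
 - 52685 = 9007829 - 9060514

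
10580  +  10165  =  20745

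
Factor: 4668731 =107^1 * 43633^1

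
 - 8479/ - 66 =8479/66 = 128.47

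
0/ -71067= 0/1 = -0.00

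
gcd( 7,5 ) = 1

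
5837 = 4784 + 1053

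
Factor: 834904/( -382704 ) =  - 877/402=-2^( - 1)*3^(  -  1 )*67^(-1 )*877^1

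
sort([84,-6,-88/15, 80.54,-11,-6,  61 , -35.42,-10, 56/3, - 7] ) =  [-35.42, - 11, - 10,-7, - 6,-6, - 88/15,56/3,61, 80.54, 84 ] 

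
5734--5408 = 11142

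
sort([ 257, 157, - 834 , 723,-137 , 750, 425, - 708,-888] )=[ - 888,-834, - 708,-137,157 , 257,425 , 723, 750 ] 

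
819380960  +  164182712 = 983563672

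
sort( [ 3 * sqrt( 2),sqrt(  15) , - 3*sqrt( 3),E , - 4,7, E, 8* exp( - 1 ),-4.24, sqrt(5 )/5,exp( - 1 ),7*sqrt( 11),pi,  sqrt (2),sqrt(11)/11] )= [ - 3 * sqrt(3) ,  -  4.24, - 4,  sqrt( 11 )/11,exp( - 1 ), sqrt(5)/5 , sqrt(2 ),E , E, 8*exp( - 1), pi, sqrt(15),3 * sqrt ( 2 ),7,  7 * sqrt(11) ] 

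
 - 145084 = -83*1748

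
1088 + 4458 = 5546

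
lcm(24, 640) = 1920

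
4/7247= 4/7247 = 0.00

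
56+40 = 96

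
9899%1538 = 671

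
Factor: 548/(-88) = - 2^( - 1)*11^( - 1)*137^1 = - 137/22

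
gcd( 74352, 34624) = 16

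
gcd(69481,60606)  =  1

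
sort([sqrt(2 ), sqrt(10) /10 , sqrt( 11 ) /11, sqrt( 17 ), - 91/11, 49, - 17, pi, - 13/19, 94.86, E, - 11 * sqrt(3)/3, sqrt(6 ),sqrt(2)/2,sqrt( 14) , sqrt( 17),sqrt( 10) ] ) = [ - 17 , - 91/11, - 11*sqrt(3)/3, - 13/19, sqrt (11) /11,  sqrt( 10 ) /10 , sqrt( 2)/2,sqrt(2),sqrt(6),E,pi,sqrt(10), sqrt(14 ), sqrt(17),sqrt(17 ) , 49, 94.86 ]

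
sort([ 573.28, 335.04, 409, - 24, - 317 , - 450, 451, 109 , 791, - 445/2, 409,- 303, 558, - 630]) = [  -  630,-450, - 317, - 303, - 445/2, - 24,109, 335.04, 409  ,  409, 451 , 558,573.28, 791]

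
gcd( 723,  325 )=1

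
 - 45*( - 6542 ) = 294390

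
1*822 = 822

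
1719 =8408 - 6689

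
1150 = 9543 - 8393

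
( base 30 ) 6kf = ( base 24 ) AAF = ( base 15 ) 1BB0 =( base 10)6015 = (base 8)13577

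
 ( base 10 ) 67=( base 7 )124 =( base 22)31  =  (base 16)43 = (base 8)103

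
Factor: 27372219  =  3^1 * 7^1*1303439^1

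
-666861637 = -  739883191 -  - 73021554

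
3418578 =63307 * 54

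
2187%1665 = 522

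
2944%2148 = 796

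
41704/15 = 41704/15 = 2780.27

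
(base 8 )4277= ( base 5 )32424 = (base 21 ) 51D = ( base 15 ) 9E4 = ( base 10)2239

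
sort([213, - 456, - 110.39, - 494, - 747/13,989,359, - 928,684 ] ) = [ - 928, - 494, -456, - 110.39, - 747/13,213,359,684,989] 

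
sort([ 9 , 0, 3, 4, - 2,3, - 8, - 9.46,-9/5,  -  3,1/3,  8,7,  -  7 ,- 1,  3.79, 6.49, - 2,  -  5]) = [ - 9.46, - 8, - 7,-5, - 3 ,-2 , - 2, - 9/5,-1,0,  1/3,3, 3,3.79, 4,  6.49, 7, 8,9]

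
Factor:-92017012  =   - 2^2*23004253^1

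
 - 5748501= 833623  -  6582124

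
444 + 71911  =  72355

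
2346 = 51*46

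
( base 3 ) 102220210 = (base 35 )738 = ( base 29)A9H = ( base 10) 8688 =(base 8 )20760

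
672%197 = 81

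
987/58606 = 987/58606 = 0.02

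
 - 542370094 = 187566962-729937056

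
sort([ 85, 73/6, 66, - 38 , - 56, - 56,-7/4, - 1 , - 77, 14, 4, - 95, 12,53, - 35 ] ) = [ - 95 ,-77, - 56,-56, - 38, - 35 , - 7/4, - 1 , 4, 12,73/6,14,53, 66, 85 ] 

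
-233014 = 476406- 709420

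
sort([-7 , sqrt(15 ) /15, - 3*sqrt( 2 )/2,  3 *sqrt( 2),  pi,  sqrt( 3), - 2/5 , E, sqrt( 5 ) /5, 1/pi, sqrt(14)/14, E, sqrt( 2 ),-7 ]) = [-7,  -  7,-3 * sqrt(2)/2, -2/5, sqrt ( 15 )/15, sqrt ( 14 ) /14, 1/pi, sqrt( 5 )/5, sqrt( 2), sqrt( 3), E, E, pi, 3*sqrt( 2)] 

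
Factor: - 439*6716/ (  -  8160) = 2^ ( - 3)*3^( - 1)*5^( - 1 )*17^ ( - 1)*23^1 * 73^1  *  439^1= 737081/2040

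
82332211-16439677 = 65892534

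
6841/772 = 6841/772 =8.86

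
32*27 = 864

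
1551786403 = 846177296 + 705609107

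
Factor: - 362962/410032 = -2^(-3)*7^( -2 )*347^1 = -347/392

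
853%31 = 16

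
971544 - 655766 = 315778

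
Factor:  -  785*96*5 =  - 376800 = -2^5*3^1*5^2*157^1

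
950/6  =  475/3 = 158.33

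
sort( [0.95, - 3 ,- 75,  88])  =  [ - 75, - 3,0.95, 88]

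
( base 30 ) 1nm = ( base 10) 1612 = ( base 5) 22422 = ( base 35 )1B2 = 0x64C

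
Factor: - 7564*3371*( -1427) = 36385994188=2^2*31^1*61^1*1427^1*3371^1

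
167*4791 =800097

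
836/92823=836/92823 = 0.01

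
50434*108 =5446872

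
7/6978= 7/6978 = 0.00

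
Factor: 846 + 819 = 1665 = 3^2*5^1 * 37^1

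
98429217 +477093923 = 575523140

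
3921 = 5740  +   - 1819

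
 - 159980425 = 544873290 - 704853715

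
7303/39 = 7303/39 = 187.26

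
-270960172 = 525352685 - 796312857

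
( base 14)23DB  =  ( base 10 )6269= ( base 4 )1201331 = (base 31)6g7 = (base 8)14175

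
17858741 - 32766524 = -14907783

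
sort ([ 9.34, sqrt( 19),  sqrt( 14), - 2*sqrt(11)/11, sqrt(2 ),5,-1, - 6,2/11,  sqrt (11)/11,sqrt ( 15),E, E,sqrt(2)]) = [ - 6, - 1, - 2*sqrt( 11)/11,2/11, sqrt(11)/11,sqrt(2),sqrt(2), E,E,  sqrt( 14), sqrt( 15 ), sqrt (19 ),5,9.34 ] 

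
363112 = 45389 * 8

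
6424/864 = 7 + 47/108 = 7.44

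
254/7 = 254/7 =36.29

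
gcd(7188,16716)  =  12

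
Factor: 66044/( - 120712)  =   - 209/382=- 2^( - 1) * 11^1*19^1 * 191^( - 1) 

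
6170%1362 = 722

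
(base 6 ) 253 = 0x69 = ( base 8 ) 151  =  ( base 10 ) 105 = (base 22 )4H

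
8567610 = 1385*6186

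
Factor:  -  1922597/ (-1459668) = 2^(-2)*3^( - 1 )*7^(  -  1)*1307^1*1471^1*17377^(-1 )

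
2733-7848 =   -  5115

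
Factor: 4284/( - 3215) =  - 2^2*3^2* 5^( - 1) * 7^1*17^1*643^( - 1 )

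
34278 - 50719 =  - 16441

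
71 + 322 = 393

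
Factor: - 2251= - 2251^1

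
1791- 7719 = -5928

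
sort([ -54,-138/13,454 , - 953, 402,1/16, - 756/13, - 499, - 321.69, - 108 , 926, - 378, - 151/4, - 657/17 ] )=[ -953, - 499, - 378,-321.69, - 108, - 756/13, - 54, - 657/17, - 151/4,  -  138/13, 1/16,402,454,926 ] 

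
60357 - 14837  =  45520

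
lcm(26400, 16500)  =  132000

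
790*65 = 51350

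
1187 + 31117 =32304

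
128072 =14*9148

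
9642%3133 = 243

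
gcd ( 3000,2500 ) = 500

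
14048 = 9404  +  4644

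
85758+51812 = 137570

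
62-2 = 60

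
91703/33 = 2778+29/33 = 2778.88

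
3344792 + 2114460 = 5459252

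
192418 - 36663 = 155755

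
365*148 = 54020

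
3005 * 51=153255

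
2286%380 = 6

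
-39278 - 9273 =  - 48551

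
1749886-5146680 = - 3396794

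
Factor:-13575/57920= - 15/64 = -  2^ (- 6)*3^1 * 5^1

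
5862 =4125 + 1737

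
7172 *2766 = 19837752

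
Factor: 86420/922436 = 21605/230609 = 5^1*29^1 * 31^( - 1 ) * 43^( - 1) * 149^1*173^(- 1 ) 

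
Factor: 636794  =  2^1* 191^1*1667^1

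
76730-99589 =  -22859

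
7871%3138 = 1595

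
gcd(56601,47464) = 1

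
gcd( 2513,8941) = 1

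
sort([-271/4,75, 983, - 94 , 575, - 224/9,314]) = [-94, - 271/4, - 224/9, 75,314 , 575,983 ] 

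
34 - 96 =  - 62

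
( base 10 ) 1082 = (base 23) 211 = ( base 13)653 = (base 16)43a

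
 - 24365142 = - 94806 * 257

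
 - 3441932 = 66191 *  ( - 52 )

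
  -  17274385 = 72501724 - 89776109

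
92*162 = 14904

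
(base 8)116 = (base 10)78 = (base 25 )33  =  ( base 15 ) 53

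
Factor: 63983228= 2^2*15995807^1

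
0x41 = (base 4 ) 1001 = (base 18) 3b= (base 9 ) 72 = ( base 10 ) 65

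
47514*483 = 22949262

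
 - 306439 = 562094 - 868533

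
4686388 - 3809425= 876963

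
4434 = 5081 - 647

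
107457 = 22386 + 85071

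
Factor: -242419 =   -  242419^1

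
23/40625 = 23/40625 = 0.00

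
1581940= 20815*76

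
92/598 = 2/13 = 0.15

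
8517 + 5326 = 13843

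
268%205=63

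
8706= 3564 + 5142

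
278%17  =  6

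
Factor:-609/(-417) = 203/139=7^1*29^1*139^( - 1) 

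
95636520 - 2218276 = 93418244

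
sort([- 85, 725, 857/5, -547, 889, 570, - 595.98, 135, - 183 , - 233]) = [  -  595.98,- 547, - 233, - 183, - 85, 135,  857/5, 570,725, 889]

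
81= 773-692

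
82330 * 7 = 576310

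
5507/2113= 5507/2113 = 2.61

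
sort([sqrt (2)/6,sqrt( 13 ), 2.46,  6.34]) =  [sqrt( 2)/6, 2.46, sqrt(13),6.34]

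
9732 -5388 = 4344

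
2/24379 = 2/24379 = 0.00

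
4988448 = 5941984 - 953536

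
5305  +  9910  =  15215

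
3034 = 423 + 2611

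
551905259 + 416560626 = 968465885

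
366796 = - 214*( - 1714) 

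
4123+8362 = 12485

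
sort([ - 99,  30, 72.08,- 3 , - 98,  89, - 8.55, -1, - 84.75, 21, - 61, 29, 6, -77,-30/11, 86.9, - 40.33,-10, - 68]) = [ - 99, - 98, - 84.75, - 77,-68,-61, - 40.33, - 10,-8.55, -3, - 30/11, - 1, 6,21,29,30,72.08,86.9,89]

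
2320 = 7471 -5151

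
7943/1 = 7943=7943.00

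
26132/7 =26132/7  =  3733.14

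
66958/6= 11159 + 2/3= 11159.67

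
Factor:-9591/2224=-2^(-4 )* 3^1*23^1 = - 69/16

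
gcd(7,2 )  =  1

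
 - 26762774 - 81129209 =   -  107891983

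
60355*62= 3742010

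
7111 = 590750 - 583639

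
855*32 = 27360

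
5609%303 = 155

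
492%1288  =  492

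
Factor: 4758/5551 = 2^1 * 3^1*7^( - 1 )= 6/7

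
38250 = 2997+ 35253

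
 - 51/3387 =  - 17/1129 = -0.02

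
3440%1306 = 828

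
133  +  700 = 833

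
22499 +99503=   122002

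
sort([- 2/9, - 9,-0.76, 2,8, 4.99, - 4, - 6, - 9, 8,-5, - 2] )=[ - 9, - 9, - 6, - 5, - 4, - 2 , - 0.76, - 2/9, 2, 4.99,8, 8] 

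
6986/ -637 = -998/91 = -10.97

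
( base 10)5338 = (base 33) 4tp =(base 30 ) 5rs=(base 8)12332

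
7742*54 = 418068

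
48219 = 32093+16126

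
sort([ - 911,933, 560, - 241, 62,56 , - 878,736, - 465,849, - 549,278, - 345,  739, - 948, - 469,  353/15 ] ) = [ -948, - 911,-878,-549,-469, - 465 , - 345, - 241,353/15,56,62, 278, 560,736,  739,849,933]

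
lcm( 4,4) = 4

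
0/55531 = 0 = 0.00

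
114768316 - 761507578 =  - 646739262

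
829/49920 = 829/49920 = 0.02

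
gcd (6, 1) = 1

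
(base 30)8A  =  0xFA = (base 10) 250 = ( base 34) 7c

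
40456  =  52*778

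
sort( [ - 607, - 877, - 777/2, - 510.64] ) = [ - 877, - 607 , - 510.64, - 777/2 ]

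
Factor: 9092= 2^2 * 2273^1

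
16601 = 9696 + 6905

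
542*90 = 48780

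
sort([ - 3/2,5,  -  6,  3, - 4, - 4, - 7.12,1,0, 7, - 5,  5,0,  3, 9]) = [ - 7.12, - 6, - 5, - 4,-4, - 3/2,0 , 0,  1 , 3, 3,5, 5,7,9 ] 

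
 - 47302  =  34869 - 82171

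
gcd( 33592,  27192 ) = 8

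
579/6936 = 193/2312 = 0.08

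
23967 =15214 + 8753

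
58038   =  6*9673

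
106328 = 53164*2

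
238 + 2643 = 2881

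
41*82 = 3362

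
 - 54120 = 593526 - 647646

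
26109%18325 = 7784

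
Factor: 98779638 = 2^1*3^1*16463273^1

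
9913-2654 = 7259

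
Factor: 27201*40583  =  3^1* 9067^1*40583^1 = 1103898183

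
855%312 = 231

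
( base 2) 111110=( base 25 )2c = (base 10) 62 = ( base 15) 42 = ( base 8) 76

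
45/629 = 45/629  =  0.07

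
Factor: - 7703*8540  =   - 65783620  =  - 2^2*5^1*7^1*61^1*7703^1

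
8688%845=238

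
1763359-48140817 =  - 46377458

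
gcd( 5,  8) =1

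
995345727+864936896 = 1860282623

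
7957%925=557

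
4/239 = 4/239 = 0.02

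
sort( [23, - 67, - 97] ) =[ - 97, - 67, 23]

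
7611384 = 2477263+5134121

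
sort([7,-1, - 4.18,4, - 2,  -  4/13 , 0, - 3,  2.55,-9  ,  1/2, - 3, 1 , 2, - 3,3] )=[-9,  -  4.18, - 3, - 3,-3,-2,-1,-4/13,0,  1/2,1,2,  2.55, 3,4, 7 ] 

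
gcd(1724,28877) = 431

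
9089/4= 2272 + 1/4=2272.25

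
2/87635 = 2/87635 = 0.00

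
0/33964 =0 =0.00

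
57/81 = 19/27 = 0.70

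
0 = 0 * 97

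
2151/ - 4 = -2151/4 = - 537.75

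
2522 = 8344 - 5822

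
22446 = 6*3741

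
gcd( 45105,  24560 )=5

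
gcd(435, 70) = 5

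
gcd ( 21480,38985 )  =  15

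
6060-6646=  - 586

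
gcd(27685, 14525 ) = 35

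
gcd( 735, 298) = 1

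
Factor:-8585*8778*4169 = -314172212970 = - 2^1*3^1*5^1*7^1*11^2*17^1*19^1*101^1*379^1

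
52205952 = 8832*5911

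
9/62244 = 1/6916 = 0.00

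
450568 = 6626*68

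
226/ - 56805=- 1 + 56579/56805 = -0.00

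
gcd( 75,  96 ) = 3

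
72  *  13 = 936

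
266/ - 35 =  - 38/5 = -  7.60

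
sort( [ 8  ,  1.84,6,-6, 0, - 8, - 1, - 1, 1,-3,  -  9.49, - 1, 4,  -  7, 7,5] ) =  [ - 9.49,- 8,  -  7, - 6, - 3, -1, - 1, - 1, 0, 1, 1.84,4, 5, 6, 7, 8]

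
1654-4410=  - 2756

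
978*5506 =5384868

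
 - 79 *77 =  - 6083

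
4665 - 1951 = 2714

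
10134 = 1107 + 9027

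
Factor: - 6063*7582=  - 2^1 *3^1*17^1 * 43^1*47^1*223^1 = - 45969666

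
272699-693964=  -  421265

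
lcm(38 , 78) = 1482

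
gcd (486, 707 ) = 1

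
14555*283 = 4119065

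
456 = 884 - 428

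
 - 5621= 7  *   ( - 803)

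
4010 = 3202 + 808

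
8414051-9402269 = -988218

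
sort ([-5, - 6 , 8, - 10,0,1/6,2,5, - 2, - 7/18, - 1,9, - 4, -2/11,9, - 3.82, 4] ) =[ - 10, - 6,-5, - 4,  -  3.82, - 2, - 1, - 7/18,-2/11, 0 , 1/6,2, 4 , 5, 8, 9, 9 ]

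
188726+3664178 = 3852904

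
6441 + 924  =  7365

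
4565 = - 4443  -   - 9008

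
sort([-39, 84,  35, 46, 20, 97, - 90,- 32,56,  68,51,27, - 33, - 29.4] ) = [ - 90, - 39, - 33, - 32  ,-29.4,20,27, 35, 46, 51, 56, 68, 84,97]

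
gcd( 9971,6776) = 1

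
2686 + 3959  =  6645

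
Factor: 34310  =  2^1 *5^1*47^1*73^1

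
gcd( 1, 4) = 1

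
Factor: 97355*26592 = 2588864160 = 2^5*3^1*5^1*277^1*19471^1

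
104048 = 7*14864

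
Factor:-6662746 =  - 2^1 * 41^1 * 193^1*421^1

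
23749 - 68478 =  - 44729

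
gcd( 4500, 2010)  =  30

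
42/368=21/184 = 0.11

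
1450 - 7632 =  -  6182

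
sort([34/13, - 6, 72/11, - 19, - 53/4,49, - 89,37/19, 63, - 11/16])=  [ - 89, - 19,- 53/4, - 6, - 11/16, 37/19,34/13, 72/11 , 49, 63 ] 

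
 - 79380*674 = - 53502120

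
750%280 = 190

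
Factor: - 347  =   - 347^1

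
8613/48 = 2871/16  =  179.44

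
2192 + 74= 2266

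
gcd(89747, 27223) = 7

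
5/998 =5/998 = 0.01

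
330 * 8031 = 2650230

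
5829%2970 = 2859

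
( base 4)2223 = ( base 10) 171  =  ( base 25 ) 6L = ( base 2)10101011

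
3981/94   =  3981/94 = 42.35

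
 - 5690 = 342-6032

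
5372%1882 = 1608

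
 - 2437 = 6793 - 9230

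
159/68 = 2 + 23/68 = 2.34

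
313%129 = 55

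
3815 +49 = 3864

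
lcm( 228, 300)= 5700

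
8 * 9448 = 75584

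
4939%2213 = 513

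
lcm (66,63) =1386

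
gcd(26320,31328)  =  16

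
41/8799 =41/8799= 0.00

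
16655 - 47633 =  - 30978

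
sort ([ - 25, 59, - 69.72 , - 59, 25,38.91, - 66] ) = [ - 69.72, - 66, - 59, - 25,25, 38.91,59]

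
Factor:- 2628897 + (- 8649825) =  - 2^1 * 3^1* 7^2* 13^2 * 227^1 = - 11278722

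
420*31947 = 13417740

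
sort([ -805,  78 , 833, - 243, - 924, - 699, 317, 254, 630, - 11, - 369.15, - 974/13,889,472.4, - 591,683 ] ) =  [ - 924, - 805, - 699,-591, - 369.15, - 243 , - 974/13,  -  11,78,254, 317,472.4, 630,683, 833,889 ] 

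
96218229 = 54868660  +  41349569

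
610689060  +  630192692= 1240881752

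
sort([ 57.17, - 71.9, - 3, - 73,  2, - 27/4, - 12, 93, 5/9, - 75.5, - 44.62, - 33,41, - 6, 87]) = [-75.5,  -  73, - 71.9,-44.62, - 33,-12,- 27/4, - 6, -3,5/9,2 , 41,57.17, 87,93] 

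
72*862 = 62064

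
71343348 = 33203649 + 38139699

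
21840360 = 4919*4440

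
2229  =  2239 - 10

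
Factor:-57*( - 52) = 2964 =2^2*3^1*13^1*19^1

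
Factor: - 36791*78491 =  - 2887762381 = - 7^1*11213^1*36791^1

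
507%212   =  83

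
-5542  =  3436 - 8978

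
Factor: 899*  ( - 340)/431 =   -  2^2*5^1*17^1*29^1*31^1*431^(-1) = - 305660/431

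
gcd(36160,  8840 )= 40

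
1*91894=91894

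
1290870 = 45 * 28686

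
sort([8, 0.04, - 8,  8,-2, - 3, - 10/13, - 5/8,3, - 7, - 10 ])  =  [ - 10, - 8, - 7, - 3, - 2, - 10/13 , - 5/8, 0.04,3,8,8]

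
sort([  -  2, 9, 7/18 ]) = [ - 2 , 7/18, 9 ]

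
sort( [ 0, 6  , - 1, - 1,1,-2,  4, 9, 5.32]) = [ - 2, - 1, - 1,  0, 1,4,  5.32,6,  9 ]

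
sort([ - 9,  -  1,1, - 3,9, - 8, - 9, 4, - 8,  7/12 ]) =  [ - 9, - 9, - 8, - 8, - 3, - 1,7/12,  1 , 4,9 ] 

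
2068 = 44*47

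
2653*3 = 7959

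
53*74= 3922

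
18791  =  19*989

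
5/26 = 5/26 =0.19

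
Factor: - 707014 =-2^1*7^1*11^1*4591^1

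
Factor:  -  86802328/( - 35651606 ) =2^2*71^1*152821^1*17825803^( - 1) =43401164/17825803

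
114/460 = 57/230 = 0.25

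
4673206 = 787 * 5938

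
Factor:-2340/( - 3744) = 5/8 = 2^( - 3) * 5^1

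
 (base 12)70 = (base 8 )124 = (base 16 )54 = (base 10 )84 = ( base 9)103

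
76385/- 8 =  - 76385/8 = - 9548.12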